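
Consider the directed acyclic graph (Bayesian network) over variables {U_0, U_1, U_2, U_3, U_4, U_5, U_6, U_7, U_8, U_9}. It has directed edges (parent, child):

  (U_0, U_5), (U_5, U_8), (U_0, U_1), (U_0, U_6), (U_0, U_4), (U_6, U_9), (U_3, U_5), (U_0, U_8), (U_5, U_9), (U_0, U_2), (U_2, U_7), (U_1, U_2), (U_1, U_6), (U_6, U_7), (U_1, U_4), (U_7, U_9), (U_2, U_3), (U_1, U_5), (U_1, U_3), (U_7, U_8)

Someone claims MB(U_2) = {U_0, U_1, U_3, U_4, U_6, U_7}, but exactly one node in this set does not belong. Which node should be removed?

U_4

The Markov blanket of a node is its parents, its children, and the other parents of its children.
U_2 has children U_3, U_7.
U_2 has parents U_0, U_1.
Parents of each child, excluding U_2:
  U_3's other parent is U_1.
  U_7 also has parent U_6.
MB(U_2) = {U_0, U_1, U_3, U_6, U_7}.
U_4 is neither a parent, child, nor co-parent of U_2, so it does not belong.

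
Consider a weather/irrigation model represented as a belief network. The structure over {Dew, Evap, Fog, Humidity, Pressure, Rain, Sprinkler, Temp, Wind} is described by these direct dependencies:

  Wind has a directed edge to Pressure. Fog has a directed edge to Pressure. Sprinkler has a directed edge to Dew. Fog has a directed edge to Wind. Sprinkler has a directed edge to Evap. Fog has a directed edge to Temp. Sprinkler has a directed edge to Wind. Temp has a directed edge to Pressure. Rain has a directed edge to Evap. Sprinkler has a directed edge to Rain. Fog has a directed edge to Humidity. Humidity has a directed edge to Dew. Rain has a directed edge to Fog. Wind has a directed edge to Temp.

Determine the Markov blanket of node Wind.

Wind's children: Pressure, Temp.
Wind's parents: Fog, Sprinkler.
For each child, the remaining parents (spouses of Wind):
  Temp's other parent is Fog.
  Pressure's other parents are Fog, Temp.
So the Markov blanket of Wind is {Fog, Pressure, Sprinkler, Temp}.

{Fog, Pressure, Sprinkler, Temp}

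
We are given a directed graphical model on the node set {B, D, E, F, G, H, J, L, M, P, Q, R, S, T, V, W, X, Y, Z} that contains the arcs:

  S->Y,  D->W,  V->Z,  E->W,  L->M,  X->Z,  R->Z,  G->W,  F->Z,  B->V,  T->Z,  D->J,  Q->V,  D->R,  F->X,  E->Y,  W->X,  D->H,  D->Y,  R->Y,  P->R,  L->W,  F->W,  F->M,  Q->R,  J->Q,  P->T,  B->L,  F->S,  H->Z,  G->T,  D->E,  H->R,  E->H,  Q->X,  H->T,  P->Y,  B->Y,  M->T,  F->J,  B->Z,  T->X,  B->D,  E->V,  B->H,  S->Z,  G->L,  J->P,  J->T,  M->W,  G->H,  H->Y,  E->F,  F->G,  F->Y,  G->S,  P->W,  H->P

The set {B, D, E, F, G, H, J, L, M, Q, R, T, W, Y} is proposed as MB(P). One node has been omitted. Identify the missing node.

S

Children of P: R, T, W, Y.
P has parents H, J.
Other parents of P's children:
  R's other parents are D, H, Q.
  T also has parents G, H, J, M.
  W's other parents are D, E, F, G, L, M.
  parents(Y) \ {P} = {B, D, E, F, H, R, S}.
MB(P) = {B, D, E, F, G, H, J, L, M, Q, R, S, T, W, Y}.
Comparing with the claimed set, S is missing.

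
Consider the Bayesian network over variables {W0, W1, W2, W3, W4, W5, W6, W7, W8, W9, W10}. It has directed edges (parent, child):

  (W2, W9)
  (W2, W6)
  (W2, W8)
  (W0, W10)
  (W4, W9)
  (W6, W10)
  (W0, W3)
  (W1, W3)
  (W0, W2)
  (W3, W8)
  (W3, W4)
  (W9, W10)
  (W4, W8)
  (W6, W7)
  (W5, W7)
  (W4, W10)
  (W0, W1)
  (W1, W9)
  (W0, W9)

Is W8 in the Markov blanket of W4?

Yes

W8 is a child of W4.
So W8 ∈ MB(W4).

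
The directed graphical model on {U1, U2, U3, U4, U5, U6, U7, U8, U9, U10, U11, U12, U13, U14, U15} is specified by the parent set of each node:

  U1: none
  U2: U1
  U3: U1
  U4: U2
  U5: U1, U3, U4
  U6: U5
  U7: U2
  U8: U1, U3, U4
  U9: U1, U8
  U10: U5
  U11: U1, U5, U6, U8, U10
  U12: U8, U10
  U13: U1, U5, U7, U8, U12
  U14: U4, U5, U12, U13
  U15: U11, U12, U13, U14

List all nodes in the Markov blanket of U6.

{U1, U5, U8, U10, U11}

The Markov blanket of a node is its parents, its children, and the other parents of its children.
Pa(U6) = {U5}.
U6 has child U11.
Parents of each child, excluding U6:
  parents(U11) \ {U6} = {U1, U5, U8, U10}.
MB(U6) = {U1, U5, U8, U10, U11}.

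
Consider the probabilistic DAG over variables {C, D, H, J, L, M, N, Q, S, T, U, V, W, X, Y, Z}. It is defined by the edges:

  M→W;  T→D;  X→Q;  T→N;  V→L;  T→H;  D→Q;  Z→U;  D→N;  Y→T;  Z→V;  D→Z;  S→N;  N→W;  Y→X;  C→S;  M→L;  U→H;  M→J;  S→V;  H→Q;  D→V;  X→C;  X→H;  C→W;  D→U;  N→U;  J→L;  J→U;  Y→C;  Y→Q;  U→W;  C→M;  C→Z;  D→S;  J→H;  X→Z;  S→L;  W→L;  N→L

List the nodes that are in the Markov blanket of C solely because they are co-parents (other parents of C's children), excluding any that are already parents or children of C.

{D, N, U}

Children of C: M, S, W, Z.
  Z: D, X
  M: —
  S: D
  W: M, N, U
Excluding nodes already adjacent to C (M, S, W, X, Y, Z), the co-parent-only contribution is {D, N, U}.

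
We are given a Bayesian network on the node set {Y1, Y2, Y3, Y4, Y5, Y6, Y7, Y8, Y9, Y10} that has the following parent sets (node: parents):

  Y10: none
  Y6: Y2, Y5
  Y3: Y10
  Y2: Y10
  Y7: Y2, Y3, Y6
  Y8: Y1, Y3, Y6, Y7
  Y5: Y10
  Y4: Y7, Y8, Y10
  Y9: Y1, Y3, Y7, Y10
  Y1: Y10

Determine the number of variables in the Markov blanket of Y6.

Children of Y6: Y7, Y8.
Pa(Y6) = {Y2, Y5}.
Co-parents of Y6 (other parents of its children):
  parents(Y7) \ {Y6} = {Y2, Y3}.
  parents(Y8) \ {Y6} = {Y1, Y3, Y7}.
MB(Y6) = {Y1, Y2, Y3, Y5, Y7, Y8}, which has 6 nodes.

6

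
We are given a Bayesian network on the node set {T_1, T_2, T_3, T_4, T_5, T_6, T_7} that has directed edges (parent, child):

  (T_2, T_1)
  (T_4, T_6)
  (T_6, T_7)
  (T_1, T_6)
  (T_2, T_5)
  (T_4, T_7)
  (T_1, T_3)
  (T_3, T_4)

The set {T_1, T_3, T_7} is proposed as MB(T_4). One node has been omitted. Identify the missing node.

Recall MB(v) = parents ∪ children ∪ spouses, where spouses are the other parents of v's children.
Pa(T_4) = {T_3}.
T_4's children: T_6, T_7.
Other parents of T_4's children:
  T_6 also has parent T_1.
  parents(T_7) \ {T_4} = {T_6}.
MB(T_4) = {T_1, T_3, T_6, T_7}.
Comparing with the claimed set, T_6 is missing.

T_6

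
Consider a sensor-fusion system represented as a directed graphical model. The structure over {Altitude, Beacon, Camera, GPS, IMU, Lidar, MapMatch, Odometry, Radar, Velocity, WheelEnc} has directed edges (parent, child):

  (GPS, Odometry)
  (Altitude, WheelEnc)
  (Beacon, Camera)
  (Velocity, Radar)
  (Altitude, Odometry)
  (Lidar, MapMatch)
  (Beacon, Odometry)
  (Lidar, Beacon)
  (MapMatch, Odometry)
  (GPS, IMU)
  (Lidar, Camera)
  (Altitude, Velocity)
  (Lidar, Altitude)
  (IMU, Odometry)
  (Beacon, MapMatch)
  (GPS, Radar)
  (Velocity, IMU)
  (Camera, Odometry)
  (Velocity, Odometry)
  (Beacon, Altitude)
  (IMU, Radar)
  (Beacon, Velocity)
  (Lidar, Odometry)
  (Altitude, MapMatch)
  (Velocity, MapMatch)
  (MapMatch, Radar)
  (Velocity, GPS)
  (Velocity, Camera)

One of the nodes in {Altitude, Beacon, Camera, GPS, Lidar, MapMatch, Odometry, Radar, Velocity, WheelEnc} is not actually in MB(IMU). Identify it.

Recall MB(v) = parents ∪ children ∪ spouses, where spouses are the other parents of v's children.
Parents of IMU: GPS, Velocity.
Ch(IMU) = {Odometry, Radar}.
For each child, the remaining parents (spouses of IMU):
  Radar: GPS, MapMatch, Velocity
  Odometry: Altitude, Beacon, Camera, GPS, Lidar, MapMatch, Velocity
MB(IMU) = {Altitude, Beacon, Camera, GPS, Lidar, MapMatch, Odometry, Radar, Velocity}.
WheelEnc is neither a parent, child, nor co-parent of IMU, so it does not belong.

WheelEnc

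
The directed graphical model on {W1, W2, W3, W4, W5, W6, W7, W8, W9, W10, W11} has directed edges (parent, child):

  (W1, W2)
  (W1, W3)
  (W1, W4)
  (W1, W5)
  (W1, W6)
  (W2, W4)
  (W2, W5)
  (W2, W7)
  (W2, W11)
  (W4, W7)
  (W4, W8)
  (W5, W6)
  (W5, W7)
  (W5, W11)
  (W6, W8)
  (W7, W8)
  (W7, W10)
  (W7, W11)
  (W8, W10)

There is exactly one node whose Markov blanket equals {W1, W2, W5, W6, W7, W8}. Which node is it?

The target node must have every member of {W1, W2, W5, W6, W7, W8} as a parent, child, or co-parent, and no others.
Parents of W4: W1, W2; children: W7, W8; co-parents: W2, W5, W6, W7.
These exactly cover the given set, so the node is W4.

W4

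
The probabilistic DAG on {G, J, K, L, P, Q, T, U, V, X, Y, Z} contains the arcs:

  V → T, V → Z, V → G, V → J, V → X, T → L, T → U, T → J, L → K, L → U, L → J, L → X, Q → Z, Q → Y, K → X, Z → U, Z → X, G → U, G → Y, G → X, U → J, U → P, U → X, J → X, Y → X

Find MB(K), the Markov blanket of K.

{G, J, L, U, V, X, Y, Z}

The Markov blanket of a node is its parents, its children, and the other parents of its children.
K has parent L.
K's children: X.
Parents of each child, excluding K:
  X's other parents are G, J, L, U, V, Y, Z.
So the Markov blanket of K is {G, J, L, U, V, X, Y, Z}.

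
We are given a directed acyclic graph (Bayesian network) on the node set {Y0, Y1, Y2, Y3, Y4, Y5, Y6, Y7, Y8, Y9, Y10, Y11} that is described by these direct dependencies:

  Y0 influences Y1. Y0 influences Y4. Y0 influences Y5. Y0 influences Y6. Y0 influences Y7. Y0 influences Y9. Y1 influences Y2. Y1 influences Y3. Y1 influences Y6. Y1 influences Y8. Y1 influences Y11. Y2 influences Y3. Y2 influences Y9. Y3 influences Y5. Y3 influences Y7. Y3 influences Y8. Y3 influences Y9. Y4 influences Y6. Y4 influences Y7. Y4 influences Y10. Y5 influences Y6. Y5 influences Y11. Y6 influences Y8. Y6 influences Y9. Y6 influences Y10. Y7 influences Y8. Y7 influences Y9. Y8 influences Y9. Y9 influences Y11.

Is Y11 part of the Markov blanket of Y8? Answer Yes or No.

No

Recall MB(v) = parents ∪ children ∪ spouses, where spouses are the other parents of v's children.
Parents of Y8: Y1, Y3, Y6, Y7.
Y8's children: Y9.
Co-parents of Y8 (other parents of its children):
  parents(Y9) \ {Y8} = {Y0, Y2, Y3, Y6, Y7}.
MB(Y8) = {Y0, Y1, Y2, Y3, Y6, Y7, Y9}; Y11 is not in this set.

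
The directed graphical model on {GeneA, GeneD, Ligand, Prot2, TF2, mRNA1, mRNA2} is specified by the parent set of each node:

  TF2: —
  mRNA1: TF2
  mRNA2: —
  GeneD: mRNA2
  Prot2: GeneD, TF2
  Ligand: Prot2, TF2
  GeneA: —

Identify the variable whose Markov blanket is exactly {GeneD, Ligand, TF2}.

The target node must have every member of {GeneD, Ligand, TF2} as a parent, child, or co-parent, and no others.
Parents of Prot2: GeneD, TF2; children: Ligand; co-parents: TF2.
These exactly cover the given set, so the node is Prot2.

Prot2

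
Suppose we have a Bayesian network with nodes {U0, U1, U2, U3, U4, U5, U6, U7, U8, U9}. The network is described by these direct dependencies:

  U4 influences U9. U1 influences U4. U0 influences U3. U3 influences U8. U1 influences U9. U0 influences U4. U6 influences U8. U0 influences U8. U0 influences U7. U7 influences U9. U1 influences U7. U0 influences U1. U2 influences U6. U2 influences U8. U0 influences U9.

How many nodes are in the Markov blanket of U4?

A node's Markov blanket = Pa ∪ Ch ∪ (parents of Ch other than the node itself).
U4's parents: U0, U1.
U4 has child U9.
For each child, the remaining parents (spouses of U4):
  parents(U9) \ {U4} = {U0, U1, U7}.
MB(U4) = {U0, U1, U7, U9}, which has 4 nodes.

4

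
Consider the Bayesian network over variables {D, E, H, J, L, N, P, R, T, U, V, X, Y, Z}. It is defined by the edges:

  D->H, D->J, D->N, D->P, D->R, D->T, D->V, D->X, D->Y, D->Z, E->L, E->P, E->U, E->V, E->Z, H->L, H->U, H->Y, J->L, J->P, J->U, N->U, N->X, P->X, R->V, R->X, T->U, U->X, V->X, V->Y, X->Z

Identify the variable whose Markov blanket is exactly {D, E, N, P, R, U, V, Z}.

The target node must have every member of {D, E, N, P, R, U, V, Z} as a parent, child, or co-parent, and no others.
Parents of X: D, N, P, R, U, V; children: Z; co-parents: D, E.
These exactly cover the given set, so the node is X.

X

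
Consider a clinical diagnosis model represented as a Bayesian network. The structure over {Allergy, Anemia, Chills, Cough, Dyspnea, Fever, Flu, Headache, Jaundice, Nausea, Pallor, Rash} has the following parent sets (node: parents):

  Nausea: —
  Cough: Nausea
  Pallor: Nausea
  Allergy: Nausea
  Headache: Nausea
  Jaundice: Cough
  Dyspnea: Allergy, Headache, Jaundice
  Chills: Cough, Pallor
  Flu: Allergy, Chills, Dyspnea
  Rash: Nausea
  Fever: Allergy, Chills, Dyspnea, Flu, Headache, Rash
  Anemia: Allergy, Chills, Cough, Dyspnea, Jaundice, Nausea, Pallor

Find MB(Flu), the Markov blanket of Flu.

Flu has parents Allergy, Chills, Dyspnea.
Flu has child Fever.
Parents of each child, excluding Flu:
  Fever's other parents are Allergy, Chills, Dyspnea, Headache, Rash.
Union: {Allergy, Chills, Dyspnea} ∪ {Fever} ∪ {Allergy, Chills, Dyspnea, Headache, Rash} = {Allergy, Chills, Dyspnea, Fever, Headache, Rash}.

{Allergy, Chills, Dyspnea, Fever, Headache, Rash}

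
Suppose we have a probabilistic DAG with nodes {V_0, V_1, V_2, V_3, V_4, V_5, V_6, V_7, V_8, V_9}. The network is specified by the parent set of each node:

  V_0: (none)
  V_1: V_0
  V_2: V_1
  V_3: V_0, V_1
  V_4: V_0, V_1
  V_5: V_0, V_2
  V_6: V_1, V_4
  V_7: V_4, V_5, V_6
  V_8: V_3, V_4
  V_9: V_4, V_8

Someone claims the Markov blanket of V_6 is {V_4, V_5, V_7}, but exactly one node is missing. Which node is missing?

Children of V_6: V_7.
Parents of V_6: V_1, V_4.
For each child, the remaining parents (spouses of V_6):
  parents(V_7) \ {V_6} = {V_4, V_5}.
MB(V_6) = {V_1, V_4, V_5, V_7}.
Comparing with the claimed set, V_1 is missing.

V_1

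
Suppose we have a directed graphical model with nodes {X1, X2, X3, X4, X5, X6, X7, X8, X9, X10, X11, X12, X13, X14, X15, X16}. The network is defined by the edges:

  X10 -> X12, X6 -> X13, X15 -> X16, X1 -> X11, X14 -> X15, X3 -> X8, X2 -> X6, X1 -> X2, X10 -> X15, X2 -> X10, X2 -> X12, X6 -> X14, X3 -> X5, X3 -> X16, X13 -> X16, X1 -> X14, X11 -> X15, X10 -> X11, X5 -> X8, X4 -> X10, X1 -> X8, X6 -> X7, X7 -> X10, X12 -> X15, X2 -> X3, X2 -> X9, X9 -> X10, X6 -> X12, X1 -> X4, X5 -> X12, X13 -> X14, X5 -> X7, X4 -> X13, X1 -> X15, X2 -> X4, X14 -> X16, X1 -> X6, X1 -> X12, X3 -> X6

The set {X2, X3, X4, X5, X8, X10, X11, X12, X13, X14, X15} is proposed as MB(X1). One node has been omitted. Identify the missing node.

X6

The Markov blanket of a node is its parents, its children, and the other parents of its children.
Children of X1: X2, X4, X6, X8, X11, X12, X14, X15.
Pa(X1) = {}.
Co-parents of X1 (other parents of its children):
  X2: no additional parents.
  X4's other parent is X2.
  parents(X6) \ {X1} = {X2, X3}.
  parents(X8) \ {X1} = {X3, X5}.
  parents(X11) \ {X1} = {X10}.
  X12's other parents are X2, X5, X6, X10.
  parents(X14) \ {X1} = {X6, X13}.
  X15 also has parents X10, X11, X12, X14.
MB(X1) = {X2, X3, X4, X5, X6, X8, X10, X11, X12, X13, X14, X15}.
Comparing with the claimed set, X6 is missing.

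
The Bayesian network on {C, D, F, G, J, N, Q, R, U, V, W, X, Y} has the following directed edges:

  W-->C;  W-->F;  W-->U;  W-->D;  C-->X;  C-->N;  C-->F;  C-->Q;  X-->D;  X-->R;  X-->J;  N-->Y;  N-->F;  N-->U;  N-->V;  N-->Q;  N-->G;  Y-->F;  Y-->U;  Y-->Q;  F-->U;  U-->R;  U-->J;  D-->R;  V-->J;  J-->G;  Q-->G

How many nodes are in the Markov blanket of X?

Recall MB(v) = parents ∪ children ∪ spouses, where spouses are the other parents of v's children.
Children of X: D, J, R.
X's parents: C.
Co-parents of X (other parents of its children):
  D: W
  R: D, U
  J: U, V
MB(X) = {C, D, J, R, U, V, W}, which has 7 nodes.

7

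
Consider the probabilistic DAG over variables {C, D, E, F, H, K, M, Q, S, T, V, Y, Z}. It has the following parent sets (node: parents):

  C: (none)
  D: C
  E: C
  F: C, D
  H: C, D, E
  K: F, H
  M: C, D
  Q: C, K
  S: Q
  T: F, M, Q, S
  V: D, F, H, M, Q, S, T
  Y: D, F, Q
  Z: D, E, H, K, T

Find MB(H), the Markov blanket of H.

{C, D, E, F, K, M, Q, S, T, V, Z}

A node's Markov blanket = Pa ∪ Ch ∪ (parents of Ch other than the node itself).
H has parents C, D, E.
H's children: K, V, Z.
Other parents of H's children:
  parents(K) \ {H} = {F}.
  parents(V) \ {H} = {D, F, M, Q, S, T}.
  Z also has parents D, E, K, T.
Taking the union gives {C, D, E, F, K, M, Q, S, T, V, Z}.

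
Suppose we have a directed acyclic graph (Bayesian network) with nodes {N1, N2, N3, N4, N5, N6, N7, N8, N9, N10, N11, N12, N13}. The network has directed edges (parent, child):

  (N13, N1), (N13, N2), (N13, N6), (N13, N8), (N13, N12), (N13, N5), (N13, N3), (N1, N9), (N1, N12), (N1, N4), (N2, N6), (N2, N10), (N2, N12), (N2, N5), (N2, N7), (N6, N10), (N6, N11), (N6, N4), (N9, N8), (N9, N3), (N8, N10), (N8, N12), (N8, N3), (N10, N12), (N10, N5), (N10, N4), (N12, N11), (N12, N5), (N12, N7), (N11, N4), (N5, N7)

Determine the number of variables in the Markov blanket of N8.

8

The Markov blanket of a node is its parents, its children, and the other parents of its children.
Parents of N8: N9, N13.
N8 has children N3, N10, N12.
Other parents of N8's children:
  N10: N2, N6
  N12: N1, N2, N10, N13
  N3: N9, N13
MB(N8) = {N1, N2, N3, N6, N9, N10, N12, N13}, which has 8 nodes.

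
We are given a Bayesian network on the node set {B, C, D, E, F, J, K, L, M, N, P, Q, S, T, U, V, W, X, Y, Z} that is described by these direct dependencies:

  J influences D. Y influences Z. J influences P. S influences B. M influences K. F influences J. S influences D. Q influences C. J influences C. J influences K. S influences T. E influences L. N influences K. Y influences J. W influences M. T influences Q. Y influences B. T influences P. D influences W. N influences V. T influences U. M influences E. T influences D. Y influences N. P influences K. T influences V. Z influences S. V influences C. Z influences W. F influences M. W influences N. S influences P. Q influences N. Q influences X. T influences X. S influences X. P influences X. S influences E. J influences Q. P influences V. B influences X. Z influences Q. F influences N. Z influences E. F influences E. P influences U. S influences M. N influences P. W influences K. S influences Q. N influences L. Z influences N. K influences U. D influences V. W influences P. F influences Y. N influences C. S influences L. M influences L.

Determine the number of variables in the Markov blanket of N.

Recall MB(v) = parents ∪ children ∪ spouses, where spouses are the other parents of v's children.
N has parents F, Q, W, Y, Z.
N's children: C, K, L, P, V.
For each child, the remaining parents (spouses of N):
  P's other parents are J, S, T, W.
  K's other parents are J, M, P, W.
  L's other parents are E, M, S.
  parents(V) \ {N} = {D, P, T}.
  C's other parents are J, Q, V.
MB(N) = {C, D, E, F, J, K, L, M, P, Q, S, T, V, W, Y, Z}, which has 16 nodes.

16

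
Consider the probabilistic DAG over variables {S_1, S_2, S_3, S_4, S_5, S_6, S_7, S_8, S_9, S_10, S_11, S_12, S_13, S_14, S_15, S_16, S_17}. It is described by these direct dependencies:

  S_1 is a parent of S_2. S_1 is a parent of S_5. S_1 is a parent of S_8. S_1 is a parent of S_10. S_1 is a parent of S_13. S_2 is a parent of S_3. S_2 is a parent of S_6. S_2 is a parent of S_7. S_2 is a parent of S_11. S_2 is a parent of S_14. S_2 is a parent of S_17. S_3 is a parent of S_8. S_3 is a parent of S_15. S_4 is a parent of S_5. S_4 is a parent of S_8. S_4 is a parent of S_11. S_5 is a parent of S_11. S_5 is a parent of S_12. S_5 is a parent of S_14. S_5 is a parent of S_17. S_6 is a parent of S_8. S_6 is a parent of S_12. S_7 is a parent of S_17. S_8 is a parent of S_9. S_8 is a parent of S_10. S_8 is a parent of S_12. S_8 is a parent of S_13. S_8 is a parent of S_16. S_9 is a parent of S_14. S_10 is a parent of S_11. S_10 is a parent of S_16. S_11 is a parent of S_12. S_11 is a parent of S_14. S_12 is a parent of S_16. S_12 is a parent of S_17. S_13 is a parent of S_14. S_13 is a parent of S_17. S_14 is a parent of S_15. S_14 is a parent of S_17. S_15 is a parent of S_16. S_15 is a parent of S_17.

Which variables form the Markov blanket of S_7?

{S_2, S_5, S_12, S_13, S_14, S_15, S_17}

Parents of S_7: S_2.
Ch(S_7) = {S_17}.
Other parents of S_7's children:
  parents(S_17) \ {S_7} = {S_2, S_5, S_12, S_13, S_14, S_15}.
So the Markov blanket of S_7 is {S_2, S_5, S_12, S_13, S_14, S_15, S_17}.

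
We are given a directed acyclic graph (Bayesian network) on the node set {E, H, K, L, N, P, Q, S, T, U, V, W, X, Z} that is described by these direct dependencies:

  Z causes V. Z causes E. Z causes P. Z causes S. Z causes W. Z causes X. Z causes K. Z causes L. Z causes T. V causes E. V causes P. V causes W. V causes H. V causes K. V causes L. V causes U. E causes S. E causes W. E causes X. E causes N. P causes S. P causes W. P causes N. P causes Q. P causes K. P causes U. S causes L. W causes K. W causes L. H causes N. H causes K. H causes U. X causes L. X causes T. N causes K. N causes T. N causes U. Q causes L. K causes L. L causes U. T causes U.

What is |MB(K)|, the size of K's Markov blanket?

10

A node's Markov blanket = Pa ∪ Ch ∪ (parents of Ch other than the node itself).
K's parents: H, N, P, V, W, Z.
K has child L.
For each child, the remaining parents (spouses of K):
  L also has parents Q, S, V, W, X, Z.
MB(K) = {H, L, N, P, Q, S, V, W, X, Z}, which has 10 nodes.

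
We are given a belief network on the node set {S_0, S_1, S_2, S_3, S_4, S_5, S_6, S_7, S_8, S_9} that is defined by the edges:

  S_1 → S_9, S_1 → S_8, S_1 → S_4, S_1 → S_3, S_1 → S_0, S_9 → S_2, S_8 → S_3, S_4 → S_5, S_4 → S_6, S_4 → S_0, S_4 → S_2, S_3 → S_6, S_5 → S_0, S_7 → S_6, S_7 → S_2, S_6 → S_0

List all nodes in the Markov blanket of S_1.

{S_0, S_3, S_4, S_5, S_6, S_8, S_9}

S_1 has no parents.
S_1 has children S_0, S_3, S_4, S_8, S_9.
Co-parents of S_1 (other parents of its children):
  S_9 has no other parent.
  S_8 has no other parent.
  S_4 has no other parent.
  parents(S_3) \ {S_1} = {S_8}.
  S_0's other parents are S_4, S_5, S_6.
So the Markov blanket of S_1 is {S_0, S_3, S_4, S_5, S_6, S_8, S_9}.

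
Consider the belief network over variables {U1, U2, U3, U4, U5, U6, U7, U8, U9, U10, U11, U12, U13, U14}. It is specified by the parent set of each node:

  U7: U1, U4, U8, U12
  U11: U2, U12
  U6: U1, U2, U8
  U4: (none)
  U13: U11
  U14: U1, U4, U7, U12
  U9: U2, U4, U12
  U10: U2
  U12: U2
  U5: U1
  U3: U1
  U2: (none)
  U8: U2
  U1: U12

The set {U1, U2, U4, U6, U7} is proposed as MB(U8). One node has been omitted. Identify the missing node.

U8's parents: U2.
U8 has children U6, U7.
Co-parents of U8 (other parents of its children):
  parents(U6) \ {U8} = {U1, U2}.
  U7's other parents are U1, U4, U12.
MB(U8) = {U1, U2, U4, U6, U7, U12}.
Comparing with the claimed set, U12 is missing.

U12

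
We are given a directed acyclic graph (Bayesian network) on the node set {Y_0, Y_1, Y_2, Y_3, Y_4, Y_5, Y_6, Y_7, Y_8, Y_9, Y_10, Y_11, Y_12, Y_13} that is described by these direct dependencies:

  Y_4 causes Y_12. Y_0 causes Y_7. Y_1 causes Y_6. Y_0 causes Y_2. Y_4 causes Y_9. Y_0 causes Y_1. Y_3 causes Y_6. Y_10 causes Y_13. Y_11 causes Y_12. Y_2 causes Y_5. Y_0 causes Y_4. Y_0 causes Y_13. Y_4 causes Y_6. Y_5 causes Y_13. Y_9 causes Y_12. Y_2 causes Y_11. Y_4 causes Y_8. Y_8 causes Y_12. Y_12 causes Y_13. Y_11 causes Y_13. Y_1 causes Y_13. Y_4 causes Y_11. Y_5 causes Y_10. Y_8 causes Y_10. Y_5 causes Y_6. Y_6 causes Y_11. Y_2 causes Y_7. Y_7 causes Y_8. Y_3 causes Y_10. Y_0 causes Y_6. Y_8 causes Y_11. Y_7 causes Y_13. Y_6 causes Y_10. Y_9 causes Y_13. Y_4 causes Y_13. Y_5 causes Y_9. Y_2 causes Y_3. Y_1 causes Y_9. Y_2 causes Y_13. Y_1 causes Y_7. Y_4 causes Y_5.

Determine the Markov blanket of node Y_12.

Y_12's children: Y_13.
Y_12 has parents Y_4, Y_8, Y_9, Y_11.
Other parents of Y_12's children:
  Y_13: Y_0, Y_1, Y_2, Y_4, Y_5, Y_7, Y_9, Y_10, Y_11
Union: {Y_4, Y_8, Y_9, Y_11} ∪ {Y_13} ∪ {Y_0, Y_1, Y_2, Y_4, Y_5, Y_7, Y_9, Y_10, Y_11} = {Y_0, Y_1, Y_2, Y_4, Y_5, Y_7, Y_8, Y_9, Y_10, Y_11, Y_13}.

{Y_0, Y_1, Y_2, Y_4, Y_5, Y_7, Y_8, Y_9, Y_10, Y_11, Y_13}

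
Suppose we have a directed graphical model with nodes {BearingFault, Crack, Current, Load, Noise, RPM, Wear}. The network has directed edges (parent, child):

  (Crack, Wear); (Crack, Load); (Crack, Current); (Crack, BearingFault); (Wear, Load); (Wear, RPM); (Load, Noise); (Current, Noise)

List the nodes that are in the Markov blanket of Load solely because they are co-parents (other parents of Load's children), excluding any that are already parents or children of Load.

{Current}

Children of Load: Noise.
  parents(Noise) \ {Load} = {Current}.
Excluding nodes already adjacent to Load (Crack, Noise, Wear), the co-parent-only contribution is {Current}.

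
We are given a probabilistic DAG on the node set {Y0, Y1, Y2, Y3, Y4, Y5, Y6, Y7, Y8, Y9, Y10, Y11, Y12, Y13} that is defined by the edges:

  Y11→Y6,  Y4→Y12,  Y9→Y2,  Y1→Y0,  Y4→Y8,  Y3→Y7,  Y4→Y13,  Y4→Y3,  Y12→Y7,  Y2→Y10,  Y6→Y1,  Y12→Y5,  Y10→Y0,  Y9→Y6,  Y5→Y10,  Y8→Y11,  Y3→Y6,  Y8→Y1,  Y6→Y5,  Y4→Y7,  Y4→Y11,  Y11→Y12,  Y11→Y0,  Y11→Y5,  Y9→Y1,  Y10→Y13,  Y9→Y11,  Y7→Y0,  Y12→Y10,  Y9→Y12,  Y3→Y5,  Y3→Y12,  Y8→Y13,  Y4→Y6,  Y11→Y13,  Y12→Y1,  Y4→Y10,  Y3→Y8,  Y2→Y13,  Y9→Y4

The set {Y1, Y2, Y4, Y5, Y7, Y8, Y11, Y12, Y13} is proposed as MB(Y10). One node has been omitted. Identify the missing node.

Pa(Y10) = {Y2, Y4, Y5, Y12}.
Ch(Y10) = {Y0, Y13}.
Co-parents of Y10 (other parents of its children):
  Y13: Y2, Y4, Y8, Y11
  Y0: Y1, Y7, Y11
MB(Y10) = {Y0, Y1, Y2, Y4, Y5, Y7, Y8, Y11, Y12, Y13}.
Comparing with the claimed set, Y0 is missing.

Y0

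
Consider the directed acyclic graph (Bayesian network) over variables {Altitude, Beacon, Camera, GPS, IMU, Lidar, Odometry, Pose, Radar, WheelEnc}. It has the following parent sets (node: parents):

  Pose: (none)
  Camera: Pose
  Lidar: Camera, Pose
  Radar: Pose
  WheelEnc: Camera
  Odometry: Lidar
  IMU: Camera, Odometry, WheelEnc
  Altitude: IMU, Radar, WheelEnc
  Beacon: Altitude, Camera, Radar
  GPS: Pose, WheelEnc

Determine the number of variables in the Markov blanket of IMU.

IMU has child Altitude.
Pa(IMU) = {Camera, Odometry, WheelEnc}.
For each child, the remaining parents (spouses of IMU):
  parents(Altitude) \ {IMU} = {Radar, WheelEnc}.
MB(IMU) = {Altitude, Camera, Odometry, Radar, WheelEnc}, which has 5 nodes.

5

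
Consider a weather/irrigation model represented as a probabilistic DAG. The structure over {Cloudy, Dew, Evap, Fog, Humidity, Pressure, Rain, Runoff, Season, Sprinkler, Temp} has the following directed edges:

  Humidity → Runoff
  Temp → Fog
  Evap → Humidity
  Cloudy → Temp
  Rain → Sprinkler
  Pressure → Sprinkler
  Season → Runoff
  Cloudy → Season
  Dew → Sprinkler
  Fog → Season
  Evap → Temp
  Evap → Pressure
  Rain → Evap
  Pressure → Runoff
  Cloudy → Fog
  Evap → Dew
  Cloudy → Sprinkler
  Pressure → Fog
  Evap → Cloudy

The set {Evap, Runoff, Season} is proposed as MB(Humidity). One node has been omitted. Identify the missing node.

Pressure

Recall MB(v) = parents ∪ children ∪ spouses, where spouses are the other parents of v's children.
Humidity's parents: Evap.
Humidity has child Runoff.
Other parents of Humidity's children:
  Runoff: Pressure, Season
MB(Humidity) = {Evap, Pressure, Runoff, Season}.
Comparing with the claimed set, Pressure is missing.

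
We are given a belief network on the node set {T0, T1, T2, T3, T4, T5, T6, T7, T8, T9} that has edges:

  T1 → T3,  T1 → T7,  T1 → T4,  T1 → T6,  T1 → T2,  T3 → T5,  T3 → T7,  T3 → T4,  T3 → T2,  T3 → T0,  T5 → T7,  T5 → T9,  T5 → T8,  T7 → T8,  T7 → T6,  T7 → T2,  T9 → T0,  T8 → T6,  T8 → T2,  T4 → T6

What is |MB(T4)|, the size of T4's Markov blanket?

5

T4 has parents T1, T3.
Children of T4: T6.
Other parents of T4's children:
  T6 also has parents T1, T7, T8.
MB(T4) = {T1, T3, T6, T7, T8}, which has 5 nodes.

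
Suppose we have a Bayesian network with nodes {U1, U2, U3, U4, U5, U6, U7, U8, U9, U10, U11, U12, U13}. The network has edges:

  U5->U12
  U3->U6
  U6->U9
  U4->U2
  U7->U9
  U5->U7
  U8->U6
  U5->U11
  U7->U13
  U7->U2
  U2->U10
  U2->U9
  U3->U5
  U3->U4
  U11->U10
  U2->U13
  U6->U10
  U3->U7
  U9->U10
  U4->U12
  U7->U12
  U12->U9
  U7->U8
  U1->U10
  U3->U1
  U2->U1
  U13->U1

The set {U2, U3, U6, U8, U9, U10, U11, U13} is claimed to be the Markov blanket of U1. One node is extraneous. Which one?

U8

Parents of U1: U2, U3, U13.
Children of U1: U10.
Other parents of U1's children:
  U10's other parents are U2, U6, U9, U11.
MB(U1) = {U2, U3, U6, U9, U10, U11, U13}.
U8 is neither a parent, child, nor co-parent of U1, so it does not belong.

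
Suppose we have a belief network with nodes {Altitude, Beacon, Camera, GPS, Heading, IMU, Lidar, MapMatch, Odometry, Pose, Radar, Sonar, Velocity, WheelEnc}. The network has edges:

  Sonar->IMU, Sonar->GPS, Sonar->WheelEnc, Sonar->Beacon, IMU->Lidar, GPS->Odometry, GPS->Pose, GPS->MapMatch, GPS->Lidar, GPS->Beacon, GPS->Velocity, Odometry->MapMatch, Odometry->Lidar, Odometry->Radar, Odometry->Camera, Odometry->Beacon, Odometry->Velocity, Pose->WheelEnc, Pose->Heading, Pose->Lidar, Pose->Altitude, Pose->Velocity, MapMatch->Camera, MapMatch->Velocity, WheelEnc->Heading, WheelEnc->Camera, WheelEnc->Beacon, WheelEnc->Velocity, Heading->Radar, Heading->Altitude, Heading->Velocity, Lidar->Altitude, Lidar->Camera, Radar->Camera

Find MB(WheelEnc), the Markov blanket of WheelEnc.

{Beacon, Camera, GPS, Heading, Lidar, MapMatch, Odometry, Pose, Radar, Sonar, Velocity}

The Markov blanket of a node is its parents, its children, and the other parents of its children.
Parents of WheelEnc: Pose, Sonar.
WheelEnc's children: Beacon, Camera, Heading, Velocity.
Parents of each child, excluding WheelEnc:
  parents(Heading) \ {WheelEnc} = {Pose}.
  Camera's other parents are Lidar, MapMatch, Odometry, Radar.
  parents(Beacon) \ {WheelEnc} = {GPS, Odometry, Sonar}.
  Velocity also has parents GPS, Heading, MapMatch, Odometry, Pose.
Union: {Pose, Sonar} ∪ {Beacon, Camera, Heading, Velocity} ∪ {GPS, Heading, Lidar, MapMatch, Odometry, Pose, Radar, Sonar} = {Beacon, Camera, GPS, Heading, Lidar, MapMatch, Odometry, Pose, Radar, Sonar, Velocity}.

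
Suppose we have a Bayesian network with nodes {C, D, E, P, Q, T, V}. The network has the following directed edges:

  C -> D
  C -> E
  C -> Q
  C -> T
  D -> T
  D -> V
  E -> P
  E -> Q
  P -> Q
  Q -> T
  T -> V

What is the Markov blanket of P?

Pa(P) = {E}.
P has child Q.
Other parents of P's children:
  Q: C, E
MB(P) = {C, E, Q}.

{C, E, Q}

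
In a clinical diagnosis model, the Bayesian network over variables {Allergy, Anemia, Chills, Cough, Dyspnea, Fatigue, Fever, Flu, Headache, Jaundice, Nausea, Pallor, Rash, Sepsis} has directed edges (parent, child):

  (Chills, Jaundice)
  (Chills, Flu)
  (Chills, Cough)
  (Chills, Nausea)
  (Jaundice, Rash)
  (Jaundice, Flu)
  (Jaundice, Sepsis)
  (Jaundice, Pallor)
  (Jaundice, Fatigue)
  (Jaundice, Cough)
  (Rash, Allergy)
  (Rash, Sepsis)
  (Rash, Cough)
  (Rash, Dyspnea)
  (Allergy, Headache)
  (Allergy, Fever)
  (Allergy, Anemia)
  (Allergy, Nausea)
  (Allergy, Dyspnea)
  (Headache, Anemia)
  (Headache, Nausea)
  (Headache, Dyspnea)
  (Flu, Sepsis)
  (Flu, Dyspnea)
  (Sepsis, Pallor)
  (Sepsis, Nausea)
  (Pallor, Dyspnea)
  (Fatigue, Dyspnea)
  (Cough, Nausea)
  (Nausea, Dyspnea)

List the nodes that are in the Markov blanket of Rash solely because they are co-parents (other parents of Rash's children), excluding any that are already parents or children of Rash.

Children of Rash: Allergy, Cough, Dyspnea, Sepsis.
  Allergy: no additional parents.
  parents(Sepsis) \ {Rash} = {Flu, Jaundice}.
  parents(Cough) \ {Rash} = {Chills, Jaundice}.
  Dyspnea's other parents are Allergy, Fatigue, Flu, Headache, Nausea, Pallor.
Excluding nodes already adjacent to Rash (Allergy, Cough, Dyspnea, Jaundice, Sepsis), the co-parent-only contribution is {Chills, Fatigue, Flu, Headache, Nausea, Pallor}.

{Chills, Fatigue, Flu, Headache, Nausea, Pallor}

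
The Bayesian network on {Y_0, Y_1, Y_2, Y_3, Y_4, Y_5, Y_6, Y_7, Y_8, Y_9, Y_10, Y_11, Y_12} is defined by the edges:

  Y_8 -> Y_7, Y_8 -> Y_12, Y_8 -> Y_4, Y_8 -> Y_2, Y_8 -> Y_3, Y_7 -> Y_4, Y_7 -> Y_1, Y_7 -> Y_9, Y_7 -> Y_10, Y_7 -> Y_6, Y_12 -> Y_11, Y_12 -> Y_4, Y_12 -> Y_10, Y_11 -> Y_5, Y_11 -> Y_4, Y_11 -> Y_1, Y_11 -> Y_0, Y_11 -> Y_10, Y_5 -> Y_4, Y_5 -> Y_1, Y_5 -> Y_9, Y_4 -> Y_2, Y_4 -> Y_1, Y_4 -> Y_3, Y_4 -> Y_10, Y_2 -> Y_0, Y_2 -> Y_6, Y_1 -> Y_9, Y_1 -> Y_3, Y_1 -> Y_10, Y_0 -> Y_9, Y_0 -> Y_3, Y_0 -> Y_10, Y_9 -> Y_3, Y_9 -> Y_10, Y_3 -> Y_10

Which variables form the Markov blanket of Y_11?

By definition, MB(Y_11) is built from Y_11's parents, Y_11's children, and the co-parents of Y_11.
Pa(Y_11) = {Y_12}.
Y_11 has children Y_0, Y_1, Y_4, Y_5, Y_10.
Other parents of Y_11's children:
  Y_5 has no other parent.
  Y_4's other parents are Y_5, Y_7, Y_8, Y_12.
  Y_1 also has parents Y_4, Y_5, Y_7.
  parents(Y_0) \ {Y_11} = {Y_2}.
  parents(Y_10) \ {Y_11} = {Y_0, Y_1, Y_3, Y_4, Y_7, Y_9, Y_12}.
Union: {Y_12} ∪ {Y_0, Y_1, Y_4, Y_5, Y_10} ∪ {Y_0, Y_1, Y_2, Y_3, Y_4, Y_5, Y_7, Y_8, Y_9, Y_12} = {Y_0, Y_1, Y_2, Y_3, Y_4, Y_5, Y_7, Y_8, Y_9, Y_10, Y_12}.

{Y_0, Y_1, Y_2, Y_3, Y_4, Y_5, Y_7, Y_8, Y_9, Y_10, Y_12}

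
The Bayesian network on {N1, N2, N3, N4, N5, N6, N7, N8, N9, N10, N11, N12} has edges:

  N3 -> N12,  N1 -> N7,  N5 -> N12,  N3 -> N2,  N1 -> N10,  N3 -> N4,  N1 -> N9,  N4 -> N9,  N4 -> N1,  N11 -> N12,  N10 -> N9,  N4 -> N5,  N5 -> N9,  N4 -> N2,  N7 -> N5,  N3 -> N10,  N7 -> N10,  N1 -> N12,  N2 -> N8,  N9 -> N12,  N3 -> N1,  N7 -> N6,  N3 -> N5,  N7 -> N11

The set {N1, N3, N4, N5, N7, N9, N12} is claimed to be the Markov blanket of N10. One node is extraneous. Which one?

N12

The Markov blanket of a node is its parents, its children, and the other parents of its children.
Parents of N10: N1, N3, N7.
Children of N10: N9.
For each child, the remaining parents (spouses of N10):
  parents(N9) \ {N10} = {N1, N4, N5}.
MB(N10) = {N1, N3, N4, N5, N7, N9}.
N12 is neither a parent, child, nor co-parent of N10, so it does not belong.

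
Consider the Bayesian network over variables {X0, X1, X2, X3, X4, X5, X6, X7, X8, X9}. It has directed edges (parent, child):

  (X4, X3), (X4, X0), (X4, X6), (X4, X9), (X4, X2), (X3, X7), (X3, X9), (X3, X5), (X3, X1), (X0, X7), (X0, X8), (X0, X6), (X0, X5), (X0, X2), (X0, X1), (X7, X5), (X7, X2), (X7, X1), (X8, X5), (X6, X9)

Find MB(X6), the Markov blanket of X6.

Recall MB(v) = parents ∪ children ∪ spouses, where spouses are the other parents of v's children.
X6 has parents X0, X4.
X6's children: X9.
Other parents of X6's children:
  X9: X3, X4
Taking the union gives {X0, X3, X4, X9}.

{X0, X3, X4, X9}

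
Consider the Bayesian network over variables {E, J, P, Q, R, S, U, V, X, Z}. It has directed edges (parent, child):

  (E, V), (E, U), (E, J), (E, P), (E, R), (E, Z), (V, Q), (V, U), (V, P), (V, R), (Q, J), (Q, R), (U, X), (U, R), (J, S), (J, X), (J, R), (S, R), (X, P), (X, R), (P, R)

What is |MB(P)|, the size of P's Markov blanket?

A node's Markov blanket = Pa ∪ Ch ∪ (parents of Ch other than the node itself).
P's parents: E, V, X.
P's children: R.
For each child, the remaining parents (spouses of P):
  parents(R) \ {P} = {E, J, Q, S, U, V, X}.
MB(P) = {E, J, Q, R, S, U, V, X}, which has 8 nodes.

8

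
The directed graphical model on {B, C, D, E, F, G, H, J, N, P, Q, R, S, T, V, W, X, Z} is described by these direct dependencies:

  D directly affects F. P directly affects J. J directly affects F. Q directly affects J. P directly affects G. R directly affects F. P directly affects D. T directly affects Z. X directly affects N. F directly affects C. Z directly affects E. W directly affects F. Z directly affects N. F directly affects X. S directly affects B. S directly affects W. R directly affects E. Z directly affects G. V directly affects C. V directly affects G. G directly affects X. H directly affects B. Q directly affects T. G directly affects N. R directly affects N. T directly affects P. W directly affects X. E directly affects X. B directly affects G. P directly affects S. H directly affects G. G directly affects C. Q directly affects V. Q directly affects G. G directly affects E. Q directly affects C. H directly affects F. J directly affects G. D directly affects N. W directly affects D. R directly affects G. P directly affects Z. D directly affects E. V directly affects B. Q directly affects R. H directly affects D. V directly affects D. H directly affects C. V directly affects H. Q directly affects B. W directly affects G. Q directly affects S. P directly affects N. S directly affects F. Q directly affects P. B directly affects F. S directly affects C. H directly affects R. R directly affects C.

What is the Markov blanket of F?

{B, C, D, E, G, H, J, Q, R, S, V, W, X}

The Markov blanket of a node is its parents, its children, and the other parents of its children.
F has children C, X.
Parents of F: B, D, H, J, R, S, W.
Parents of each child, excluding F:
  C's other parents are G, H, Q, R, S, V.
  parents(X) \ {F} = {E, G, W}.
Union: {B, D, H, J, R, S, W} ∪ {C, X} ∪ {E, G, H, Q, R, S, V, W} = {B, C, D, E, G, H, J, Q, R, S, V, W, X}.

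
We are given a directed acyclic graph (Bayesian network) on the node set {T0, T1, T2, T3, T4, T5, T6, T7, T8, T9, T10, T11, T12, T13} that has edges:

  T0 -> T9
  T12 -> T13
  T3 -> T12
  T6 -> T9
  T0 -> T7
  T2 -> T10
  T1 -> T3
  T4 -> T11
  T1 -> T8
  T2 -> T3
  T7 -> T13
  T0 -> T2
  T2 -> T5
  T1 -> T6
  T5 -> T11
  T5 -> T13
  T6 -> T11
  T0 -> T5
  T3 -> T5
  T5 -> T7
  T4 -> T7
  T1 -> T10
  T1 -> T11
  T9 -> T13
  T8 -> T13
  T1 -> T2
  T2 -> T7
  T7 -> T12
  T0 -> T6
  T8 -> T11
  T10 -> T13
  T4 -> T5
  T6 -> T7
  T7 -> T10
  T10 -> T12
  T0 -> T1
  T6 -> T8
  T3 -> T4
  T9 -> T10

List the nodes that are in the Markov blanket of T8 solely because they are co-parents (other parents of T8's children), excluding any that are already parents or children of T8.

{T4, T5, T7, T9, T10, T12}

Children of T8: T11, T13.
  T11's other parents are T1, T4, T5, T6.
  parents(T13) \ {T8} = {T5, T7, T9, T10, T12}.
Excluding nodes already adjacent to T8 (T1, T6, T11, T13), the co-parent-only contribution is {T4, T5, T7, T9, T10, T12}.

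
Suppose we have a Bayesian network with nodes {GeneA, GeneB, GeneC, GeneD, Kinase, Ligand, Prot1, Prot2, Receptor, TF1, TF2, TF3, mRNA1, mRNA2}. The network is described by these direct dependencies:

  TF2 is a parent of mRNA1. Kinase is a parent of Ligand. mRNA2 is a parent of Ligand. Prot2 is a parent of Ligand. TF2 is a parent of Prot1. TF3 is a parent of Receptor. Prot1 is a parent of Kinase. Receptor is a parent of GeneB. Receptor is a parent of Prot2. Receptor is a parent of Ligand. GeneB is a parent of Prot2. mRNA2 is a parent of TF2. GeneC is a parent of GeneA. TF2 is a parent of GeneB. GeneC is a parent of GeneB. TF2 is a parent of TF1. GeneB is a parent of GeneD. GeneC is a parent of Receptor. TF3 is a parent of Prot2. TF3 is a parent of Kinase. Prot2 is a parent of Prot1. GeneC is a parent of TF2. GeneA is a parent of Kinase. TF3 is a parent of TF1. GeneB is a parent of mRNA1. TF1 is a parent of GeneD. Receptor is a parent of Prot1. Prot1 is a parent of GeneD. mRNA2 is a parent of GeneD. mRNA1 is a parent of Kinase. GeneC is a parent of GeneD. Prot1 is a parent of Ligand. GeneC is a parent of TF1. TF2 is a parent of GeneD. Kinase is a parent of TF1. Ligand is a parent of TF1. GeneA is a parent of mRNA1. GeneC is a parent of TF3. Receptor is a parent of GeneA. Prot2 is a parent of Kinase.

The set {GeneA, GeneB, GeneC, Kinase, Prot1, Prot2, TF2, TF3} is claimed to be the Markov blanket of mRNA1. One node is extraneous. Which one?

mRNA1's parents: GeneA, GeneB, TF2.
Children of mRNA1: Kinase.
Other parents of mRNA1's children:
  Kinase: GeneA, Prot1, Prot2, TF3
MB(mRNA1) = {GeneA, GeneB, Kinase, Prot1, Prot2, TF2, TF3}.
GeneC is neither a parent, child, nor co-parent of mRNA1, so it does not belong.

GeneC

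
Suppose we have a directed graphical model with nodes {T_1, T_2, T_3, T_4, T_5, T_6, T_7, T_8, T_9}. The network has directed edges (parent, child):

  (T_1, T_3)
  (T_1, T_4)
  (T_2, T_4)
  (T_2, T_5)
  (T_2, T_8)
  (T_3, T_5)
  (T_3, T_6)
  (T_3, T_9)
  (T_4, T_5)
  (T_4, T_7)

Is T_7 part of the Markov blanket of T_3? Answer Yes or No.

T_3's parents: T_1.
Ch(T_3) = {T_5, T_6, T_9}.
Parents of each child, excluding T_3:
  T_5 also has parents T_2, T_4.
  T_6 has no other parent.
  T_9 has no other parent.
MB(T_3) = {T_1, T_2, T_4, T_5, T_6, T_9}; T_7 is not in this set.

No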